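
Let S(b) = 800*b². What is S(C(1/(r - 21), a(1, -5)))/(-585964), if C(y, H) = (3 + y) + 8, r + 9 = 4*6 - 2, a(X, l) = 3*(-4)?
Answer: -189225/1171928 ≈ -0.16146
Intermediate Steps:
a(X, l) = -12
r = 13 (r = -9 + (4*6 - 2) = -9 + (24 - 2) = -9 + 22 = 13)
C(y, H) = 11 + y
S(C(1/(r - 21), a(1, -5)))/(-585964) = (800*(11 + 1/(13 - 21))²)/(-585964) = (800*(11 + 1/(-8))²)*(-1/585964) = (800*(11 - ⅛)²)*(-1/585964) = (800*(87/8)²)*(-1/585964) = (800*(7569/64))*(-1/585964) = (189225/2)*(-1/585964) = -189225/1171928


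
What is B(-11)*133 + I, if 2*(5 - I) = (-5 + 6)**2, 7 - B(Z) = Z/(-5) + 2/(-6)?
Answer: 20617/30 ≈ 687.23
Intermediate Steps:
B(Z) = 22/3 + Z/5 (B(Z) = 7 - (Z/(-5) + 2/(-6)) = 7 - (Z*(-1/5) + 2*(-1/6)) = 7 - (-Z/5 - 1/3) = 7 - (-1/3 - Z/5) = 7 + (1/3 + Z/5) = 22/3 + Z/5)
I = 9/2 (I = 5 - (-5 + 6)**2/2 = 5 - 1/2*1**2 = 5 - 1/2*1 = 5 - 1/2 = 9/2 ≈ 4.5000)
B(-11)*133 + I = (22/3 + (1/5)*(-11))*133 + 9/2 = (22/3 - 11/5)*133 + 9/2 = (77/15)*133 + 9/2 = 10241/15 + 9/2 = 20617/30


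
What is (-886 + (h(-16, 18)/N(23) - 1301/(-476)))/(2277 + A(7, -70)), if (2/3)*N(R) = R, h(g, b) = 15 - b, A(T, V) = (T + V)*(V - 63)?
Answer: -9670957/116661888 ≈ -0.082897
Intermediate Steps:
A(T, V) = (-63 + V)*(T + V) (A(T, V) = (T + V)*(-63 + V) = (-63 + V)*(T + V))
N(R) = 3*R/2
(-886 + (h(-16, 18)/N(23) - 1301/(-476)))/(2277 + A(7, -70)) = (-886 + ((15 - 1*18)/(((3/2)*23)) - 1301/(-476)))/(2277 + ((-70)² - 63*7 - 63*(-70) + 7*(-70))) = (-886 + ((15 - 18)/(69/2) - 1301*(-1/476)))/(2277 + (4900 - 441 + 4410 - 490)) = (-886 + (-3*2/69 + 1301/476))/(2277 + 8379) = (-886 + (-2/23 + 1301/476))/10656 = (-886 + 28971/10948)*(1/10656) = -9670957/10948*1/10656 = -9670957/116661888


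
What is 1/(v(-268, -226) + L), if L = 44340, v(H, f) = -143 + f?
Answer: 1/43971 ≈ 2.2742e-5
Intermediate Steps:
1/(v(-268, -226) + L) = 1/((-143 - 226) + 44340) = 1/(-369 + 44340) = 1/43971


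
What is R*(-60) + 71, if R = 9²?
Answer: -4789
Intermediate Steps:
R = 81
R*(-60) + 71 = 81*(-60) + 71 = -4860 + 71 = -4789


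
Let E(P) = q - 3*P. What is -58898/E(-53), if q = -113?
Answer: -29449/23 ≈ -1280.4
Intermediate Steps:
E(P) = -113 - 3*P
-58898/E(-53) = -58898/(-113 - 3*(-53)) = -58898/(-113 + 159) = -58898/46 = -58898*1/46 = -29449/23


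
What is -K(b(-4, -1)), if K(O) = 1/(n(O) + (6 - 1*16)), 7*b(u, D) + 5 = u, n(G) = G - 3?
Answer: 7/100 ≈ 0.070000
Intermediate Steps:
n(G) = -3 + G
b(u, D) = -5/7 + u/7
K(O) = 1/(-13 + O) (K(O) = 1/((-3 + O) + (6 - 1*16)) = 1/((-3 + O) + (6 - 16)) = 1/((-3 + O) - 10) = 1/(-13 + O))
-K(b(-4, -1)) = -1/(-13 + (-5/7 + (1/7)*(-4))) = -1/(-13 + (-5/7 - 4/7)) = -1/(-13 - 9/7) = -1/(-100/7) = -1*(-7/100) = 7/100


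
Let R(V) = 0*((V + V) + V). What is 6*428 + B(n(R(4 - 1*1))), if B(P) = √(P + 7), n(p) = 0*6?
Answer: 2568 + √7 ≈ 2570.6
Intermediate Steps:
R(V) = 0 (R(V) = 0*(2*V + V) = 0*(3*V) = 0)
n(p) = 0
B(P) = √(7 + P)
6*428 + B(n(R(4 - 1*1))) = 6*428 + √(7 + 0) = 2568 + √7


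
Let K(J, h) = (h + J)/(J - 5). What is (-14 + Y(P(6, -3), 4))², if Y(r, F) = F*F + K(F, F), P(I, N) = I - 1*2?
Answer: 36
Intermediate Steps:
P(I, N) = -2 + I (P(I, N) = I - 2 = -2 + I)
K(J, h) = (J + h)/(-5 + J)
Y(r, F) = F² + 2*F/(-5 + F) (Y(r, F) = F*F + (F + F)/(-5 + F) = F² + (2*F)/(-5 + F) = F² + 2*F/(-5 + F))
(-14 + Y(P(6, -3), 4))² = (-14 + 4*(2 + 4*(-5 + 4))/(-5 + 4))² = (-14 + 4*(2 + 4*(-1))/(-1))² = (-14 + 4*(-1)*(2 - 4))² = (-14 + 4*(-1)*(-2))² = (-14 + 8)² = (-6)² = 36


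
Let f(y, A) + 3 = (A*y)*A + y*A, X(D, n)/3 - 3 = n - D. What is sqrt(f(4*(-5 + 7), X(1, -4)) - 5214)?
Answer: 3*I*sqrt(553) ≈ 70.548*I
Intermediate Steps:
X(D, n) = 9 - 3*D + 3*n (X(D, n) = 9 + 3*(n - D) = 9 + (-3*D + 3*n) = 9 - 3*D + 3*n)
f(y, A) = -3 + A*y + y*A**2 (f(y, A) = -3 + ((A*y)*A + y*A) = -3 + (y*A**2 + A*y) = -3 + (A*y + y*A**2) = -3 + A*y + y*A**2)
sqrt(f(4*(-5 + 7), X(1, -4)) - 5214) = sqrt((-3 + (9 - 3*1 + 3*(-4))*(4*(-5 + 7)) + (4*(-5 + 7))*(9 - 3*1 + 3*(-4))**2) - 5214) = sqrt((-3 + (9 - 3 - 12)*(4*2) + (4*2)*(9 - 3 - 12)**2) - 5214) = sqrt((-3 - 6*8 + 8*(-6)**2) - 5214) = sqrt((-3 - 48 + 8*36) - 5214) = sqrt((-3 - 48 + 288) - 5214) = sqrt(237 - 5214) = sqrt(-4977) = 3*I*sqrt(553)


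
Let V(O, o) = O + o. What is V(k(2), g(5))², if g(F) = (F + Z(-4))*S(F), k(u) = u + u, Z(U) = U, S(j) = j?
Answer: 81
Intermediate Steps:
k(u) = 2*u
g(F) = F*(-4 + F) (g(F) = (F - 4)*F = (-4 + F)*F = F*(-4 + F))
V(k(2), g(5))² = (2*2 + 5*(-4 + 5))² = (4 + 5*1)² = (4 + 5)² = 9² = 81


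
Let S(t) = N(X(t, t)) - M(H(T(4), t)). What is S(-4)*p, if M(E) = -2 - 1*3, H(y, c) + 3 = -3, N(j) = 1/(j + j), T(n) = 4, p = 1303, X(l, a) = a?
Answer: 50817/8 ≈ 6352.1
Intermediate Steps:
N(j) = 1/(2*j)
H(y, c) = -6 (H(y, c) = -3 - 3 = -6)
M(E) = -5 (M(E) = -2 - 3 = -5)
S(t) = 5 + 1/(2*t) (S(t) = 1/(2*t) - 1*(-5) = 1/(2*t) + 5 = 5 + 1/(2*t))
S(-4)*p = (5 + (1/2)/(-4))*1303 = (5 + (1/2)*(-1/4))*1303 = (5 - 1/8)*1303 = (39/8)*1303 = 50817/8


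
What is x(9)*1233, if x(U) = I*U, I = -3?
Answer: -33291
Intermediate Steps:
x(U) = -3*U
x(9)*1233 = -3*9*1233 = -27*1233 = -33291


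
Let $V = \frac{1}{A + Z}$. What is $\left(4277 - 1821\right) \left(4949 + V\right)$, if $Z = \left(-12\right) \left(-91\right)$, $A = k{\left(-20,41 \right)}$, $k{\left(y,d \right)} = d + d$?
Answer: $\frac{7134835956}{587} \approx 1.2155 \cdot 10^{7}$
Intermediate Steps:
$k{\left(y,d \right)} = 2 d$
$A = 82$ ($A = 2 \cdot 41 = 82$)
$Z = 1092$
$V = \frac{1}{1174}$ ($V = \frac{1}{82 + 1092} = \frac{1}{1174} \approx 0.00085179$)
$\left(4277 - 1821\right) \left(4949 + V\right) = \left(4277 - 1821\right) \left(4949 + \frac{1}{1174}\right) = 2456 \cdot \frac{5810127}{1174} = \frac{7134835956}{587}$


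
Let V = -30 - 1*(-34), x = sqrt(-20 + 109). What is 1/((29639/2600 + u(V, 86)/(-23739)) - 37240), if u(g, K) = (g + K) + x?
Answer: -141823529808957570600/5279892054078836004468841 + 160475640000*sqrt(89)/5279892054078836004468841 ≈ -2.6861e-5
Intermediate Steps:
x = sqrt(89) ≈ 9.4340
V = 4 (V = -30 + 34 = 4)
u(g, K) = K + g + sqrt(89) (u(g, K) = (g + K) + sqrt(89) = (K + g) + sqrt(89) = K + g + sqrt(89))
1/((29639/2600 + u(V, 86)/(-23739)) - 37240) = 1/((29639/2600 + (86 + 4 + sqrt(89))/(-23739)) - 37240) = 1/((29639*(1/2600) + (90 + sqrt(89))*(-1/23739)) - 37240) = 1/((29639/2600 + (-30/7913 - sqrt(89)/23739)) - 37240) = 1/((234455407/20573800 - sqrt(89)/23739) - 37240) = 1/(-765933856593/20573800 - sqrt(89)/23739)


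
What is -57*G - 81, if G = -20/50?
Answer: -291/5 ≈ -58.200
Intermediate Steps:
G = -⅖ (G = -20*1/50 = -⅖ ≈ -0.40000)
-57*G - 81 = -57*(-⅖) - 81 = 114/5 - 81 = -291/5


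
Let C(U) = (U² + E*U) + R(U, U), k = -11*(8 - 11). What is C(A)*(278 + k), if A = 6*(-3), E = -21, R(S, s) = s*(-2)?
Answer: 229518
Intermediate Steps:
R(S, s) = -2*s
A = -18
k = 33 (k = -11*(-3) = 33)
C(U) = U² - 23*U (C(U) = (U² - 21*U) - 2*U = U² - 23*U)
C(A)*(278 + k) = (-18*(-23 - 18))*(278 + 33) = -18*(-41)*311 = 738*311 = 229518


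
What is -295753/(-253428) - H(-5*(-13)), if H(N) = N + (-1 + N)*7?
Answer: -129712811/253428 ≈ -511.83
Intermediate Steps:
H(N) = -7 + 8*N (H(N) = N + (-7 + 7*N) = -7 + 8*N)
-295753/(-253428) - H(-5*(-13)) = -295753/(-253428) - (-7 + 8*(-5*(-13))) = -295753*(-1/253428) - (-7 + 8*65) = 295753/253428 - (-7 + 520) = 295753/253428 - 1*513 = 295753/253428 - 513 = -129712811/253428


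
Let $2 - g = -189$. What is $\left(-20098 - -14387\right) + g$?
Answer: $-5520$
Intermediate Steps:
$g = 191$ ($g = 2 - -189 = 2 + 189 = 191$)
$\left(-20098 - -14387\right) + g = \left(-20098 - -14387\right) + 191 = \left(-20098 + \left(2675 + 11712\right)\right) + 191 = \left(-20098 + 14387\right) + 191 = -5711 + 191 = -5520$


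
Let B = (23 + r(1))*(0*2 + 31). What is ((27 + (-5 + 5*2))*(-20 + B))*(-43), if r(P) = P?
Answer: -996224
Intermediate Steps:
B = 744 (B = (23 + 1)*(0*2 + 31) = 24*(0 + 31) = 24*31 = 744)
((27 + (-5 + 5*2))*(-20 + B))*(-43) = ((27 + (-5 + 5*2))*(-20 + 744))*(-43) = ((27 + (-5 + 10))*724)*(-43) = ((27 + 5)*724)*(-43) = (32*724)*(-43) = 23168*(-43) = -996224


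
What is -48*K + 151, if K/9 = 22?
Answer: -9353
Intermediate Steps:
K = 198 (K = 9*22 = 198)
-48*K + 151 = -48*198 + 151 = -9504 + 151 = -9353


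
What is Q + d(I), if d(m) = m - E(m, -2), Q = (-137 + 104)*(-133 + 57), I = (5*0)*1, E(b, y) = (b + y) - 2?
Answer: 2512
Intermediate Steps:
E(b, y) = -2 + b + y
I = 0 (I = 0*1 = 0)
Q = 2508 (Q = -33*(-76) = 2508)
d(m) = 4 (d(m) = m - (-2 + m - 2) = m - (-4 + m) = m + (4 - m) = 4)
Q + d(I) = 2508 + 4 = 2512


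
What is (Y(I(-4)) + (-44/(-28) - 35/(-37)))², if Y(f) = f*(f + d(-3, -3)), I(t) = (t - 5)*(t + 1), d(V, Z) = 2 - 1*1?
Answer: 38594959936/67081 ≈ 5.7535e+5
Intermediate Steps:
d(V, Z) = 1 (d(V, Z) = 2 - 1 = 1)
I(t) = (1 + t)*(-5 + t) (I(t) = (-5 + t)*(1 + t) = (1 + t)*(-5 + t))
Y(f) = f*(1 + f) (Y(f) = f*(f + 1) = f*(1 + f))
(Y(I(-4)) + (-44/(-28) - 35/(-37)))² = ((-5 + (-4)² - 4*(-4))*(1 + (-5 + (-4)² - 4*(-4))) + (-44/(-28) - 35/(-37)))² = ((-5 + 16 + 16)*(1 + (-5 + 16 + 16)) + (-44*(-1/28) - 35*(-1/37)))² = (27*(1 + 27) + (11/7 + 35/37))² = (27*28 + 652/259)² = (756 + 652/259)² = (196456/259)² = 38594959936/67081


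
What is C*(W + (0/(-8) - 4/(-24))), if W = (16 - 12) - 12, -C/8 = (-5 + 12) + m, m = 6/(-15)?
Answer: 2068/5 ≈ 413.60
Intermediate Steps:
m = -2/5 (m = 6*(-1/15) = -2/5 ≈ -0.40000)
C = -264/5 (C = -8*((-5 + 12) - 2/5) = -8*(7 - 2/5) = -8*33/5 = -264/5 ≈ -52.800)
W = -8 (W = 4 - 12 = -8)
C*(W + (0/(-8) - 4/(-24))) = -264*(-8 + (0/(-8) - 4/(-24)))/5 = -264*(-8 + (0*(-1/8) - 4*(-1/24)))/5 = -264*(-8 + (0 + 1/6))/5 = -264*(-8 + 1/6)/5 = -264/5*(-47/6) = 2068/5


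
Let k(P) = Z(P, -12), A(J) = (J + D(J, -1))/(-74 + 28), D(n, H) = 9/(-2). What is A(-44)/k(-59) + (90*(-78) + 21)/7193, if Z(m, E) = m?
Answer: -38688293/39043604 ≈ -0.99090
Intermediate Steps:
D(n, H) = -9/2 (D(n, H) = 9*(-½) = -9/2)
A(J) = 9/92 - J/46 (A(J) = (J - 9/2)/(-74 + 28) = (-9/2 + J)/(-46) = (-9/2 + J)*(-1/46) = 9/92 - J/46)
k(P) = P
A(-44)/k(-59) + (90*(-78) + 21)/7193 = (9/92 - 1/46*(-44))/(-59) + (90*(-78) + 21)/7193 = (9/92 + 22/23)*(-1/59) + (-7020 + 21)*(1/7193) = (97/92)*(-1/59) - 6999*1/7193 = -97/5428 - 6999/7193 = -38688293/39043604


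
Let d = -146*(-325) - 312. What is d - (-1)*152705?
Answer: 199843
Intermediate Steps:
d = 47138 (d = 47450 - 312 = 47138)
d - (-1)*152705 = 47138 - (-1)*152705 = 47138 - 1*(-152705) = 47138 + 152705 = 199843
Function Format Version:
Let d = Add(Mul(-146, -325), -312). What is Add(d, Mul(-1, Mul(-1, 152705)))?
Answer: 199843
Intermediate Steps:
d = 47138 (d = Add(47450, -312) = 47138)
Add(d, Mul(-1, Mul(-1, 152705))) = Add(47138, Mul(-1, Mul(-1, 152705))) = Add(47138, Mul(-1, -152705)) = Add(47138, 152705) = 199843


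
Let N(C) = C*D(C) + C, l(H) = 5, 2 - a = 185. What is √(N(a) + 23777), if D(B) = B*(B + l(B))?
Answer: 2*I*√1484362 ≈ 2436.7*I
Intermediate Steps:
a = -183 (a = 2 - 1*185 = 2 - 185 = -183)
D(B) = B*(5 + B) (D(B) = B*(B + 5) = B*(5 + B))
N(C) = C + C²*(5 + C) (N(C) = C*(C*(5 + C)) + C = C²*(5 + C) + C = C + C²*(5 + C))
√(N(a) + 23777) = √(-183*(1 - 183*(5 - 183)) + 23777) = √(-183*(1 - 183*(-178)) + 23777) = √(-183*(1 + 32574) + 23777) = √(-183*32575 + 23777) = √(-5961225 + 23777) = √(-5937448) = 2*I*√1484362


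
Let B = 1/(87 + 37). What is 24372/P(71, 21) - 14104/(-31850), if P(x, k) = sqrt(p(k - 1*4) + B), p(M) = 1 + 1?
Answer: 7052/15925 + 16248*sqrt(7719)/83 ≈ 17199.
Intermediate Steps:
B = 1/124 ≈ 0.0080645
p(M) = 2
P(x, k) = sqrt(7719)/62 (P(x, k) = sqrt(2 + 1/124) = sqrt(249/124) = sqrt(7719)/62)
24372/P(71, 21) - 14104/(-31850) = 24372/((sqrt(7719)/62)) - 14104/(-31850) = 24372*(2*sqrt(7719)/249) - 14104*(-1/31850) = 16248*sqrt(7719)/83 + 7052/15925 = 7052/15925 + 16248*sqrt(7719)/83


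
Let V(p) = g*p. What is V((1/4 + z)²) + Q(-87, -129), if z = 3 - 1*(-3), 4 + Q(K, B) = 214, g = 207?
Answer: 132735/16 ≈ 8295.9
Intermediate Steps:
Q(K, B) = 210 (Q(K, B) = -4 + 214 = 210)
z = 6 (z = 3 + 3 = 6)
V(p) = 207*p
V((1/4 + z)²) + Q(-87, -129) = 207*(1/4 + 6)² + 210 = 207*(1*(¼) + 6)² + 210 = 207*(¼ + 6)² + 210 = 207*(25/4)² + 210 = 207*(625/16) + 210 = 129375/16 + 210 = 132735/16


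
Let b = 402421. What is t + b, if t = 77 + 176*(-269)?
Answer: 355154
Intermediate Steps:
t = -47267 (t = 77 - 47344 = -47267)
t + b = -47267 + 402421 = 355154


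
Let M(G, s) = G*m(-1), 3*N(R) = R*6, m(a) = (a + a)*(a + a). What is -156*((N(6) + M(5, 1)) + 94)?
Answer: -19656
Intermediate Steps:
m(a) = 4*a² (m(a) = (2*a)*(2*a) = 4*a²)
N(R) = 2*R (N(R) = (R*6)/3 = (6*R)/3 = 2*R)
M(G, s) = 4*G (M(G, s) = G*(4*(-1)²) = G*(4*1) = G*4 = 4*G)
-156*((N(6) + M(5, 1)) + 94) = -156*((2*6 + 4*5) + 94) = -156*((12 + 20) + 94) = -156*(32 + 94) = -156*126 = -19656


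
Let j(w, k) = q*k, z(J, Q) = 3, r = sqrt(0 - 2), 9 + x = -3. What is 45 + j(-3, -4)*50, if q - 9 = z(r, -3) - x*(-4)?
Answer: 7245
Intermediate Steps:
x = -12 (x = -9 - 3 = -12)
r = I*sqrt(2) (r = sqrt(-2) = I*sqrt(2) ≈ 1.4142*I)
q = -36 (q = 9 + (3 - (-12)*(-4)) = 9 + (3 - 1*48) = 9 + (3 - 48) = 9 - 45 = -36)
j(w, k) = -36*k
45 + j(-3, -4)*50 = 45 - 36*(-4)*50 = 45 + 144*50 = 45 + 7200 = 7245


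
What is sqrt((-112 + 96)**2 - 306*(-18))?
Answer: 2*sqrt(1441) ≈ 75.921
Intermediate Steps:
sqrt((-112 + 96)**2 - 306*(-18)) = sqrt((-16)**2 + 5508) = sqrt(256 + 5508) = sqrt(5764) = 2*sqrt(1441)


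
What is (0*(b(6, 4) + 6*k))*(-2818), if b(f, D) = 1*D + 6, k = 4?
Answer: 0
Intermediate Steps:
b(f, D) = 6 + D (b(f, D) = D + 6 = 6 + D)
(0*(b(6, 4) + 6*k))*(-2818) = (0*((6 + 4) + 6*4))*(-2818) = (0*(10 + 24))*(-2818) = (0*34)*(-2818) = 0*(-2818) = 0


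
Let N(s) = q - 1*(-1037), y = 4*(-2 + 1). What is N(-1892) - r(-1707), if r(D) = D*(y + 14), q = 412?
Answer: 18519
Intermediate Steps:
y = -4 (y = 4*(-1) = -4)
r(D) = 10*D (r(D) = D*(-4 + 14) = D*10 = 10*D)
N(s) = 1449 (N(s) = 412 - 1*(-1037) = 412 + 1037 = 1449)
N(-1892) - r(-1707) = 1449 - 10*(-1707) = 1449 - 1*(-17070) = 1449 + 17070 = 18519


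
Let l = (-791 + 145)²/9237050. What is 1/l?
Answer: 4618525/208658 ≈ 22.134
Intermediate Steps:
l = 208658/4618525 (l = (-646)²*(1/9237050) = 417316*(1/9237050) = 208658/4618525 ≈ 0.045178)
1/l = 1/(208658/4618525) = 4618525/208658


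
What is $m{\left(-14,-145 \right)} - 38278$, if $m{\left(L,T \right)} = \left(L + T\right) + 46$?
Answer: $-38391$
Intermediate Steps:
$m{\left(L,T \right)} = 46 + L + T$
$m{\left(-14,-145 \right)} - 38278 = \left(46 - 14 - 145\right) - 38278 = -113 - 38278 = -38391$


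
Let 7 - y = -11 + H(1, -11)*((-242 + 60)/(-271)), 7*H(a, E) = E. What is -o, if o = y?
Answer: -5164/271 ≈ -19.055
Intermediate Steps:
H(a, E) = E/7
y = 5164/271 (y = 7 - (-11 + ((⅐)*(-11))*((-242 + 60)/(-271))) = 7 - (-11 - (-286)*(-1)/271) = 7 - (-11 - 11/7*182/271) = 7 - (-11 - 286/271) = 7 - 1*(-3267/271) = 7 + 3267/271 = 5164/271 ≈ 19.055)
o = 5164/271 ≈ 19.055
-o = -1*5164/271 = -5164/271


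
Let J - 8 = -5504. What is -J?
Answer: 5496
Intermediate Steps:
J = -5496 (J = 8 - 5504 = -5496)
-J = -1*(-5496) = 5496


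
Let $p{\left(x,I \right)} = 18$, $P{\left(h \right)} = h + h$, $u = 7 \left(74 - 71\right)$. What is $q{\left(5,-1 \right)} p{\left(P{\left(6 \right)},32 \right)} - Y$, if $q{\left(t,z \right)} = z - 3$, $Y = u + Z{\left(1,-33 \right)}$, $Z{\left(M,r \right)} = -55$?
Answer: $-38$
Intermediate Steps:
$u = 21$ ($u = 7 \cdot 3 = 21$)
$P{\left(h \right)} = 2 h$
$Y = -34$ ($Y = 21 - 55 = -34$)
$q{\left(t,z \right)} = -3 + z$
$q{\left(5,-1 \right)} p{\left(P{\left(6 \right)},32 \right)} - Y = \left(-3 - 1\right) 18 - -34 = \left(-4\right) 18 + 34 = -72 + 34 = -38$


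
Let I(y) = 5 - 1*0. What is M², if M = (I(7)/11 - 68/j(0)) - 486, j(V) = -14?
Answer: 1369962169/5929 ≈ 2.3106e+5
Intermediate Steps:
I(y) = 5 (I(y) = 5 + 0 = 5)
M = -37013/77 (M = (5/11 - 68/(-14)) - 486 = (5*(1/11) - 68*(-1/14)) - 486 = (5/11 + 34/7) - 486 = 409/77 - 486 = -37013/77 ≈ -480.69)
M² = (-37013/77)² = 1369962169/5929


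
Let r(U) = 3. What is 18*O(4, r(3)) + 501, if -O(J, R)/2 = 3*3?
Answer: 177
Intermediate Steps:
O(J, R) = -18 (O(J, R) = -6*3 = -2*9 = -18)
18*O(4, r(3)) + 501 = 18*(-18) + 501 = -324 + 501 = 177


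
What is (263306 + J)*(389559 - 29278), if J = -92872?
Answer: 61404131954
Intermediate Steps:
(263306 + J)*(389559 - 29278) = (263306 - 92872)*(389559 - 29278) = 170434*360281 = 61404131954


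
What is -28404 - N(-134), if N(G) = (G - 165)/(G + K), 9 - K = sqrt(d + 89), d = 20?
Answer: -440753839/15516 + 299*sqrt(109)/15516 ≈ -28406.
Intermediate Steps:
K = 9 - sqrt(109) (K = 9 - sqrt(20 + 89) = 9 - sqrt(109) ≈ -1.4403)
N(G) = (-165 + G)/(9 + G - sqrt(109)) (N(G) = (G - 165)/(G + (9 - sqrt(109))) = (-165 + G)/(9 + G - sqrt(109)))
-28404 - N(-134) = -28404 - (-165 - 134)/(9 - 134 - sqrt(109)) = -28404 - (-299)/(-125 - sqrt(109)) = -28404 + 299/(-125 - sqrt(109))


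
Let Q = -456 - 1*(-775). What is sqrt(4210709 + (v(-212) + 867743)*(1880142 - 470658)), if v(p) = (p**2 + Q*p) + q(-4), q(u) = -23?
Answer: sqrt(1191068932133) ≈ 1.0914e+6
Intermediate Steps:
Q = 319 (Q = -456 + 775 = 319)
v(p) = -23 + p**2 + 319*p (v(p) = (p**2 + 319*p) - 23 = -23 + p**2 + 319*p)
sqrt(4210709 + (v(-212) + 867743)*(1880142 - 470658)) = sqrt(4210709 + ((-23 + (-212)**2 + 319*(-212)) + 867743)*(1880142 - 470658)) = sqrt(4210709 + ((-23 + 44944 - 67628) + 867743)*1409484) = sqrt(4210709 + (-22707 + 867743)*1409484) = sqrt(4210709 + 845036*1409484) = sqrt(4210709 + 1191064721424) = sqrt(1191068932133)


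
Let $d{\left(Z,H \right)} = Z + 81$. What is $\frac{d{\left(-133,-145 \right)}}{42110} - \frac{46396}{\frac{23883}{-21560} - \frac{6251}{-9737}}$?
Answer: $\frac{29296225284316302}{294099882515} \approx 99613.0$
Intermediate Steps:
$d{\left(Z,H \right)} = 81 + Z$
$\frac{d{\left(-133,-145 \right)}}{42110} - \frac{46396}{\frac{23883}{-21560} - \frac{6251}{-9737}} = \frac{81 - 133}{42110} - \frac{46396}{\frac{23883}{-21560} - \frac{6251}{-9737}} = \left(-52\right) \frac{1}{42110} - \frac{46396}{23883 \left(- \frac{1}{21560}\right) - - \frac{893}{1391}} = - \frac{26}{21055} - \frac{46396}{- \frac{23883}{21560} + \frac{893}{1391}} = - \frac{26}{21055} - \frac{46396}{- \frac{13968173}{29989960}} = - \frac{26}{21055} - - \frac{1391414184160}{13968173} = - \frac{26}{21055} + \frac{1391414184160}{13968173} = \frac{29296225284316302}{294099882515}$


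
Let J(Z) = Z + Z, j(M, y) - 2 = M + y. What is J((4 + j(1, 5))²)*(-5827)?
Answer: -1678176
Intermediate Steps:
j(M, y) = 2 + M + y (j(M, y) = 2 + (M + y) = 2 + M + y)
J(Z) = 2*Z
J((4 + j(1, 5))²)*(-5827) = (2*(4 + (2 + 1 + 5))²)*(-5827) = (2*(4 + 8)²)*(-5827) = (2*12²)*(-5827) = (2*144)*(-5827) = 288*(-5827) = -1678176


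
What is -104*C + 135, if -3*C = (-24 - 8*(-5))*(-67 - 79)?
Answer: -242539/3 ≈ -80846.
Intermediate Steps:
C = 2336/3 (C = -(-24 - 8*(-5))*(-67 - 79)/3 = -(-24 + 40)*(-146)/3 = -16*(-146)/3 = -⅓*(-2336) = 2336/3 ≈ 778.67)
-104*C + 135 = -104*2336/3 + 135 = -242944/3 + 135 = -242539/3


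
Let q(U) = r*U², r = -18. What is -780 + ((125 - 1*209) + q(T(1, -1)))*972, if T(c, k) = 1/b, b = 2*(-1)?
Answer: -86802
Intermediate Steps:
b = -2
T(c, k) = -½ (T(c, k) = 1/(-2) = -½)
q(U) = -18*U²
-780 + ((125 - 1*209) + q(T(1, -1)))*972 = -780 + ((125 - 1*209) - 18*(-½)²)*972 = -780 + ((125 - 209) - 18*¼)*972 = -780 + (-84 - 9/2)*972 = -780 - 177/2*972 = -780 - 86022 = -86802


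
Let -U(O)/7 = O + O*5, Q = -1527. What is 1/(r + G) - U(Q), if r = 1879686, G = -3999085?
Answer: -135925535467/2119399 ≈ -64134.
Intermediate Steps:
U(O) = -42*O (U(O) = -7*(O + O*5) = -7*(O + 5*O) = -42*O)
1/(r + G) - U(Q) = 1/(1879686 - 3999085) - (-42)*(-1527) = 1/(-2119399) - 1*64134 = -1/2119399 - 64134 = -135925535467/2119399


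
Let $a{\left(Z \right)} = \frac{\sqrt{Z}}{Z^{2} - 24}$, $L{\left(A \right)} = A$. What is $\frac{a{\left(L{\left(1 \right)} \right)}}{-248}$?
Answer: $\frac{1}{5704} \approx 0.00017532$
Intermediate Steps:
$a{\left(Z \right)} = \frac{\sqrt{Z}}{-24 + Z^{2}}$
$\frac{a{\left(L{\left(1 \right)} \right)}}{-248} = \frac{\sqrt{1} \frac{1}{-24 + 1^{2}}}{-248} = 1 \frac{1}{-24 + 1} \left(- \frac{1}{248}\right) = 1 \frac{1}{-23} \left(- \frac{1}{248}\right) = 1 \left(- \frac{1}{23}\right) \left(- \frac{1}{248}\right) = \left(- \frac{1}{23}\right) \left(- \frac{1}{248}\right) = \frac{1}{5704}$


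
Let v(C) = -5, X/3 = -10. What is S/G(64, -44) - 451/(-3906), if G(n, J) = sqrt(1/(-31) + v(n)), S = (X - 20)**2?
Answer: 451/3906 - 1250*I*sqrt(1209)/39 ≈ 0.11546 - 1114.4*I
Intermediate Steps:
X = -30 (X = 3*(-10) = -30)
S = 2500 (S = (-30 - 20)**2 = (-50)**2 = 2500)
G(n, J) = 2*I*sqrt(1209)/31 (G(n, J) = sqrt(1/(-31) - 5) = sqrt(-1/31 - 5) = sqrt(-156/31) = 2*I*sqrt(1209)/31)
S/G(64, -44) - 451/(-3906) = 2500/((2*I*sqrt(1209)/31)) - 451/(-3906) = 2500*(-I*sqrt(1209)/78) - 451*(-1/3906) = -1250*I*sqrt(1209)/39 + 451/3906 = 451/3906 - 1250*I*sqrt(1209)/39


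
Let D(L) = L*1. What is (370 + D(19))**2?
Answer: 151321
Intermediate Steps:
D(L) = L
(370 + D(19))**2 = (370 + 19)**2 = 389**2 = 151321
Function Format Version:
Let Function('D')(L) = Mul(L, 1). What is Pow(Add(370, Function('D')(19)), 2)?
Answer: 151321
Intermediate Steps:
Function('D')(L) = L
Pow(Add(370, Function('D')(19)), 2) = Pow(Add(370, 19), 2) = Pow(389, 2) = 151321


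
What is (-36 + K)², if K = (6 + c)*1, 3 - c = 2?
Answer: 841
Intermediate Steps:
c = 1 (c = 3 - 1*2 = 3 - 2 = 1)
K = 7 (K = (6 + 1)*1 = 7*1 = 7)
(-36 + K)² = (-36 + 7)² = (-29)² = 841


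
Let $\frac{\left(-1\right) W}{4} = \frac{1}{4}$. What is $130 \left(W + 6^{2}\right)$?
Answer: $4550$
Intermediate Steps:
$W = -1$ ($W = - \frac{4}{4} = \left(-4\right) \frac{1}{4} = -1$)
$130 \left(W + 6^{2}\right) = 130 \left(-1 + 6^{2}\right) = 130 \left(-1 + 36\right) = 130 \cdot 35 = 4550$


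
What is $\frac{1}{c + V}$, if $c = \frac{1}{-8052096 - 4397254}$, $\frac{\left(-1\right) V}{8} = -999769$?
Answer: $\frac{12449350}{99571793601199} \approx 1.2503 \cdot 10^{-7}$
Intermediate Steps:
$V = 7998152$ ($V = \left(-8\right) \left(-999769\right) = 7998152$)
$c = - \frac{1}{12449350}$ ($c = \frac{1}{-8052096 - 4397254} = \frac{1}{-12449350} = - \frac{1}{12449350} \approx -8.0325 \cdot 10^{-8}$)
$\frac{1}{c + V} = \frac{1}{- \frac{1}{12449350} + 7998152} = \frac{1}{\frac{99571793601199}{12449350}} = \frac{12449350}{99571793601199}$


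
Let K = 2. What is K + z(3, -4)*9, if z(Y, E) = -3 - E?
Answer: 11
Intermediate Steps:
K + z(3, -4)*9 = 2 + (-3 - 1*(-4))*9 = 2 + (-3 + 4)*9 = 2 + 1*9 = 2 + 9 = 11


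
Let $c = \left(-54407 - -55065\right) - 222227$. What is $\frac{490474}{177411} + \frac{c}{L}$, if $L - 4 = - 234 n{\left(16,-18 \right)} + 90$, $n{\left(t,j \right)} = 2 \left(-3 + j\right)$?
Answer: $- \frac{34442294831}{1760271942} \approx -19.566$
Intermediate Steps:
$n{\left(t,j \right)} = -6 + 2 j$
$L = 9922$ ($L = 4 - \left(-90 + 234 \left(-6 + 2 \left(-18\right)\right)\right) = 4 - \left(-90 + 234 \left(-6 - 36\right)\right) = 4 + \left(\left(-234\right) \left(-42\right) + 90\right) = 4 + \left(9828 + 90\right) = 4 + 9918 = 9922$)
$c = -221569$ ($c = \left(-54407 + 55065\right) - 222227 = 658 - 222227 = -221569$)
$\frac{490474}{177411} + \frac{c}{L} = \frac{490474}{177411} - \frac{221569}{9922} = - \frac{34442294831}{1760271942}$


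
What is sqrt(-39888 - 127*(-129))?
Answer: I*sqrt(23505) ≈ 153.31*I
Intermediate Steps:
sqrt(-39888 - 127*(-129)) = sqrt(-39888 + 16383) = sqrt(-23505) = I*sqrt(23505)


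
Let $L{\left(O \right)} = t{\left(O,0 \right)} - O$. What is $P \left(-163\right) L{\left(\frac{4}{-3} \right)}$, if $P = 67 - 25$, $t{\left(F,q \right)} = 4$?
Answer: $-36512$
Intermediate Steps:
$P = 42$ ($P = 67 - 25 = 42$)
$L{\left(O \right)} = 4 - O$
$P \left(-163\right) L{\left(\frac{4}{-3} \right)} = 42 \left(-163\right) \left(4 - \frac{4}{-3}\right) = - 6846 \left(4 - 4 \left(- \frac{1}{3}\right)\right) = - 6846 \left(4 - - \frac{4}{3}\right) = - 6846 \left(4 + \frac{4}{3}\right) = \left(-6846\right) \frac{16}{3} = -36512$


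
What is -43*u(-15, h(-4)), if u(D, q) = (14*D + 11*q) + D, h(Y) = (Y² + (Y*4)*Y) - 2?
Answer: -27219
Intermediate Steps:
h(Y) = -2 + 5*Y² (h(Y) = (Y² + (4*Y)*Y) - 2 = (Y² + 4*Y²) - 2 = 5*Y² - 2 = -2 + 5*Y²)
u(D, q) = 11*q + 15*D (u(D, q) = (11*q + 14*D) + D = 11*q + 15*D)
-43*u(-15, h(-4)) = -43*(11*(-2 + 5*(-4)²) + 15*(-15)) = -43*(11*(-2 + 5*16) - 225) = -43*(11*(-2 + 80) - 225) = -43*(11*78 - 225) = -43*(858 - 225) = -43*633 = -27219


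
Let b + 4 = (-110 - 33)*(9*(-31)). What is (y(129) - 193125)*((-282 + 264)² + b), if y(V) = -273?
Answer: -7777887366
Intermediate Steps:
b = 39893 (b = -4 + (-110 - 33)*(9*(-31)) = -4 - 143*(-279) = -4 + 39897 = 39893)
(y(129) - 193125)*((-282 + 264)² + b) = (-273 - 193125)*((-282 + 264)² + 39893) = -193398*((-18)² + 39893) = -193398*(324 + 39893) = -193398*40217 = -7777887366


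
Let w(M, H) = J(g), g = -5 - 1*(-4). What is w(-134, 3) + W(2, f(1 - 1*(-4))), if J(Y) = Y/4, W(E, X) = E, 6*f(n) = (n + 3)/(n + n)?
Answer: 7/4 ≈ 1.7500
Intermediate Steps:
f(n) = (3 + n)/(12*n) (f(n) = ((n + 3)/(n + n))/6 = ((3 + n)/((2*n)))/6 = ((3 + n)*(1/(2*n)))/6 = ((3 + n)/(2*n))/6 = (3 + n)/(12*n))
g = -1 (g = -5 + 4 = -1)
J(Y) = Y/4 (J(Y) = Y*(1/4) = Y/4)
w(M, H) = -1/4 (w(M, H) = (1/4)*(-1) = -1/4)
w(-134, 3) + W(2, f(1 - 1*(-4))) = -1/4 + 2 = 7/4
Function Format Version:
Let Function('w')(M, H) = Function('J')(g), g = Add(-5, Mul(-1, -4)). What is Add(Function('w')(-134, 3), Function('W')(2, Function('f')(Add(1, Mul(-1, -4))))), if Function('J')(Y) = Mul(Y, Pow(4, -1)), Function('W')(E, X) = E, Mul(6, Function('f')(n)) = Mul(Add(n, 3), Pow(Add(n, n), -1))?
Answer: Rational(7, 4) ≈ 1.7500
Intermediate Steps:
Function('f')(n) = Mul(Rational(1, 12), Pow(n, -1), Add(3, n)) (Function('f')(n) = Mul(Rational(1, 6), Mul(Add(n, 3), Pow(Add(n, n), -1))) = Mul(Rational(1, 6), Mul(Add(3, n), Pow(Mul(2, n), -1))) = Mul(Rational(1, 6), Mul(Add(3, n), Mul(Rational(1, 2), Pow(n, -1)))) = Mul(Rational(1, 6), Mul(Rational(1, 2), Pow(n, -1), Add(3, n))) = Mul(Rational(1, 12), Pow(n, -1), Add(3, n)))
g = -1 (g = Add(-5, 4) = -1)
Function('J')(Y) = Mul(Rational(1, 4), Y) (Function('J')(Y) = Mul(Y, Rational(1, 4)) = Mul(Rational(1, 4), Y))
Function('w')(M, H) = Rational(-1, 4) (Function('w')(M, H) = Mul(Rational(1, 4), -1) = Rational(-1, 4))
Add(Function('w')(-134, 3), Function('W')(2, Function('f')(Add(1, Mul(-1, -4))))) = Add(Rational(-1, 4), 2) = Rational(7, 4)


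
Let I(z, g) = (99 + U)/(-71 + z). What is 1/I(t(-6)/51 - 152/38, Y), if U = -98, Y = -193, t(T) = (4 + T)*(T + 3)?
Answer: -1273/17 ≈ -74.882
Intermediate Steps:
t(T) = (3 + T)*(4 + T) (t(T) = (4 + T)*(3 + T) = (3 + T)*(4 + T))
I(z, g) = 1/(-71 + z) (I(z, g) = (99 - 98)/(-71 + z) = 1/(-71 + z))
1/I(t(-6)/51 - 152/38, Y) = 1/(1/(-71 + ((12 + (-6)**2 + 7*(-6))/51 - 152/38))) = 1/(1/(-71 + ((12 + 36 - 42)*(1/51) - 152*1/38))) = 1/(1/(-71 + (6*(1/51) - 4))) = 1/(1/(-71 + (2/17 - 4))) = 1/(1/(-71 - 66/17)) = 1/(1/(-1273/17)) = 1/(-17/1273) = -1273/17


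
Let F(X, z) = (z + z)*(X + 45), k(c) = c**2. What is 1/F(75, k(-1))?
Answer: 1/240 ≈ 0.0041667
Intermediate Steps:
F(X, z) = 2*z*(45 + X) (F(X, z) = (2*z)*(45 + X) = 2*z*(45 + X))
1/F(75, k(-1)) = 1/(2*(-1)**2*(45 + 75)) = 1/(2*1*120) = 1/240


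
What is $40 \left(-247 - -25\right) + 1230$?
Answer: $-7650$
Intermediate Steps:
$40 \left(-247 - -25\right) + 1230 = 40 \left(-247 + 25\right) + 1230 = 40 \left(-222\right) + 1230 = -8880 + 1230 = -7650$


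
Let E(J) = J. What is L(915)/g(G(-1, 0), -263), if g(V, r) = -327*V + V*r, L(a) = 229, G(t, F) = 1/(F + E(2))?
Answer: -229/295 ≈ -0.77627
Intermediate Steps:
G(t, F) = 1/(2 + F) (G(t, F) = 1/(F + 2) = 1/(2 + F))
L(915)/g(G(-1, 0), -263) = 229/(((-327 - 263)/(2 + 0))) = 229/((-590/2)) = 229/(((½)*(-590))) = 229/(-295) = 229*(-1/295) = -229/295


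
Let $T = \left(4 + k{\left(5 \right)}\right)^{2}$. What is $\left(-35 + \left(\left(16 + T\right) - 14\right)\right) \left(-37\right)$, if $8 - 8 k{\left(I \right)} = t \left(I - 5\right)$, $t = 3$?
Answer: $296$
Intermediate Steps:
$k{\left(I \right)} = \frac{23}{8} - \frac{3 I}{8}$ ($k{\left(I \right)} = 1 - \frac{3 \left(I - 5\right)}{8} = 1 - \frac{3 \left(-5 + I\right)}{8} = 1 - \frac{-15 + 3 I}{8} = 1 - \left(- \frac{15}{8} + \frac{3 I}{8}\right) = \frac{23}{8} - \frac{3 I}{8}$)
$T = 25$ ($T = \left(4 + \left(\frac{23}{8} - \frac{15}{8}\right)\right)^{2} = \left(4 + 1\right)^{2} = 5^{2} = 25$)
$\left(-35 + \left(\left(16 + T\right) - 14\right)\right) \left(-37\right) = \left(-35 + \left(\left(16 + 25\right) - 14\right)\right) \left(-37\right) = \left(-35 + \left(41 - 14\right)\right) \left(-37\right) = \left(-35 + 27\right) \left(-37\right) = \left(-8\right) \left(-37\right) = 296$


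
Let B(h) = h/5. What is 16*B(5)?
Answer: 16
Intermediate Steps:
B(h) = h/5 (B(h) = h*(⅕) = h/5)
16*B(5) = 16*((⅕)*5) = 16*1 = 16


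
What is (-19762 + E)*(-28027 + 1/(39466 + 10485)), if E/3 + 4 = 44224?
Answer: -8318661408792/2629 ≈ -3.1642e+9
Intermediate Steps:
E = 132660 (E = -12 + 3*44224 = -12 + 132672 = 132660)
(-19762 + E)*(-28027 + 1/(39466 + 10485)) = (-19762 + 132660)*(-28027 + 1/(39466 + 10485)) = 112898*(-28027 + 1/49951) = 112898*(-1399976676/49951) = -8318661408792/2629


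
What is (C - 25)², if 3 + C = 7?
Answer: 441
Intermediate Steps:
C = 4 (C = -3 + 7 = 4)
(C - 25)² = (4 - 25)² = (-21)² = 441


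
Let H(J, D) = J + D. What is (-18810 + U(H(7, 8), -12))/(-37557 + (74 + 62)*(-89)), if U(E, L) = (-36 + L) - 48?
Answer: 18906/49661 ≈ 0.38070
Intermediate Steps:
H(J, D) = D + J
U(E, L) = -84 + L
(-18810 + U(H(7, 8), -12))/(-37557 + (74 + 62)*(-89)) = (-18810 + (-84 - 12))/(-37557 + (74 + 62)*(-89)) = (-18810 - 96)/(-37557 + 136*(-89)) = -18906/(-37557 - 12104) = -18906/(-49661) = -18906*(-1/49661) = 18906/49661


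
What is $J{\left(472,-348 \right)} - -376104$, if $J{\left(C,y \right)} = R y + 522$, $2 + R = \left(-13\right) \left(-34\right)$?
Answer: $223506$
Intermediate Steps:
$R = 440$ ($R = -2 - -442 = -2 + 442 = 440$)
$J{\left(C,y \right)} = 522 + 440 y$ ($J{\left(C,y \right)} = 440 y + 522 = 522 + 440 y$)
$J{\left(472,-348 \right)} - -376104 = \left(522 + 440 \left(-348\right)\right) - -376104 = \left(522 - 153120\right) + 376104 = -152598 + 376104 = 223506$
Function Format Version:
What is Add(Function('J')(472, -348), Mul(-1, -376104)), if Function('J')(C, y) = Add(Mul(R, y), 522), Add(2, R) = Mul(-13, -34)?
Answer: 223506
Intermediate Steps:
R = 440 (R = Add(-2, Mul(-13, -34)) = Add(-2, 442) = 440)
Function('J')(C, y) = Add(522, Mul(440, y)) (Function('J')(C, y) = Add(Mul(440, y), 522) = Add(522, Mul(440, y)))
Add(Function('J')(472, -348), Mul(-1, -376104)) = Add(Add(522, Mul(440, -348)), Mul(-1, -376104)) = Add(Add(522, -153120), 376104) = Add(-152598, 376104) = 223506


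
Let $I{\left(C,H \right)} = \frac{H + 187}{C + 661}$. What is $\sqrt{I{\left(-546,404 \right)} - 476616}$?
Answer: $\frac{13 i \sqrt{37296915}}{115} \approx 690.37 i$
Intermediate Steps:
$I{\left(C,H \right)} = \frac{187 + H}{661 + C}$
$\sqrt{I{\left(-546,404 \right)} - 476616} = \sqrt{\frac{187 + 404}{661 - 546} - 476616} = \sqrt{\frac{1}{115} \cdot 591 - 476616} = \sqrt{\frac{591}{115} - 476616} = \sqrt{- \frac{54810249}{115}} = \frac{13 i \sqrt{37296915}}{115}$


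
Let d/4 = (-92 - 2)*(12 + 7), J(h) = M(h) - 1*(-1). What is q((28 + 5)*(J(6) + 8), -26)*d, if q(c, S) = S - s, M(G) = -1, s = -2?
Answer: 171456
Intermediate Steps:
J(h) = 0 (J(h) = -1 - 1*(-1) = -1 + 1 = 0)
d = -7144 (d = 4*((-92 - 2)*(12 + 7)) = 4*(-94*19) = 4*(-1786) = -7144)
q(c, S) = 2 + S (q(c, S) = S - 1*(-2) = S + 2 = 2 + S)
q((28 + 5)*(J(6) + 8), -26)*d = (2 - 26)*(-7144) = -24*(-7144) = 171456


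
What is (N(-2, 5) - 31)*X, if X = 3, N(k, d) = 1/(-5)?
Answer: -468/5 ≈ -93.600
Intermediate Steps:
N(k, d) = -⅕ (N(k, d) = 1*(-⅕) = -⅕)
(N(-2, 5) - 31)*X = (-⅕ - 31)*3 = -156/5*3 = -468/5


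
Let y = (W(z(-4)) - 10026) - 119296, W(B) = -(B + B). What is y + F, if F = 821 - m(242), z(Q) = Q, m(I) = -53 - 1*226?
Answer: -128214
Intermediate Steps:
m(I) = -279 (m(I) = -53 - 226 = -279)
W(B) = -2*B
F = 1100 (F = 821 - 1*(-279) = 821 + 279 = 1100)
y = -129314 (y = (-2*(-4) - 10026) - 119296 = (8 - 10026) - 119296 = -10018 - 119296 = -129314)
y + F = -129314 + 1100 = -128214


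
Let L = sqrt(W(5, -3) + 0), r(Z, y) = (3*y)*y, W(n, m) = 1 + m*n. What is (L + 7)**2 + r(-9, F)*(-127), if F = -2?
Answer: -1489 + 14*I*sqrt(14) ≈ -1489.0 + 52.383*I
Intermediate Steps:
r(Z, y) = 3*y**2
L = I*sqrt(14) (L = sqrt((1 - 3*5) + 0) = sqrt((1 - 15) + 0) = sqrt(-14 + 0) = sqrt(-14) = I*sqrt(14) ≈ 3.7417*I)
(L + 7)**2 + r(-9, F)*(-127) = (I*sqrt(14) + 7)**2 + (3*(-2)**2)*(-127) = (7 + I*sqrt(14))**2 + (3*4)*(-127) = (7 + I*sqrt(14))**2 + 12*(-127) = (7 + I*sqrt(14))**2 - 1524 = -1524 + (7 + I*sqrt(14))**2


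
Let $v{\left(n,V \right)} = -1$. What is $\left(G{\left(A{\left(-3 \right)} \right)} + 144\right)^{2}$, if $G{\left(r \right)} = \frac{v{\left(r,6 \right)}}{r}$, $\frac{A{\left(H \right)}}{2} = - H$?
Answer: $\frac{744769}{36} \approx 20688.0$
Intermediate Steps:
$A{\left(H \right)} = - 2 H$ ($A{\left(H \right)} = 2 \left(- H\right) = - 2 H$)
$G{\left(r \right)} = - \frac{1}{r}$
$\left(G{\left(A{\left(-3 \right)} \right)} + 144\right)^{2} = \left(- \frac{1}{\left(-2\right) \left(-3\right)} + 144\right)^{2} = \left(- \frac{1}{6} + 144\right)^{2} = \left(\frac{863}{6}\right)^{2} = \frac{744769}{36}$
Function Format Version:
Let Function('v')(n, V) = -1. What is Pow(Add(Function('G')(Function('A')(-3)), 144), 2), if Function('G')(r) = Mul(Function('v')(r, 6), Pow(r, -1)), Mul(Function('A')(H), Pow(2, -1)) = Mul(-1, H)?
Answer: Rational(744769, 36) ≈ 20688.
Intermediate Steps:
Function('A')(H) = Mul(-2, H) (Function('A')(H) = Mul(2, Mul(-1, H)) = Mul(-2, H))
Function('G')(r) = Mul(-1, Pow(r, -1))
Pow(Add(Function('G')(Function('A')(-3)), 144), 2) = Pow(Add(Mul(-1, Pow(Mul(-2, -3), -1)), 144), 2) = Pow(Add(Mul(-1, Pow(6, -1)), 144), 2) = Pow(Add(Mul(-1, Rational(1, 6)), 144), 2) = Pow(Add(Rational(-1, 6), 144), 2) = Pow(Rational(863, 6), 2) = Rational(744769, 36)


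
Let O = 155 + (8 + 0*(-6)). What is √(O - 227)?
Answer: 8*I ≈ 8.0*I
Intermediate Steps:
O = 163 (O = 155 + (8 + 0) = 155 + 8 = 163)
√(O - 227) = √(163 - 227) = √(-64) = 8*I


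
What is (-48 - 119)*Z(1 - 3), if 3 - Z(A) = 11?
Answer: 1336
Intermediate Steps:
Z(A) = -8 (Z(A) = 3 - 1*11 = 3 - 11 = -8)
(-48 - 119)*Z(1 - 3) = (-48 - 119)*(-8) = -167*(-8) = 1336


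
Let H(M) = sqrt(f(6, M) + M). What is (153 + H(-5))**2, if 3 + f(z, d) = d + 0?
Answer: (153 + I*sqrt(13))**2 ≈ 23396.0 + 1103.3*I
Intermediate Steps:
f(z, d) = -3 + d (f(z, d) = -3 + (d + 0) = -3 + d)
H(M) = sqrt(-3 + 2*M) (H(M) = sqrt((-3 + M) + M) = sqrt(-3 + 2*M))
(153 + H(-5))**2 = (153 + sqrt(-3 + 2*(-5)))**2 = (153 + sqrt(-3 - 10))**2 = (153 + sqrt(-13))**2 = (153 + I*sqrt(13))**2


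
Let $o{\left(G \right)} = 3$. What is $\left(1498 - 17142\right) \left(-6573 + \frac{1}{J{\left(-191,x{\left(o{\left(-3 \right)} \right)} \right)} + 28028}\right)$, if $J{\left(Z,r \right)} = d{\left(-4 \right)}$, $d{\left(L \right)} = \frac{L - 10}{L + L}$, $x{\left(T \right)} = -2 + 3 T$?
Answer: $\frac{11528973814852}{112119} \approx 1.0283 \cdot 10^{8}$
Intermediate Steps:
$d{\left(L \right)} = \frac{-10 + L}{2 L}$
$J{\left(Z,r \right)} = \frac{7}{4}$ ($J{\left(Z,r \right)} = \frac{-10 - 4}{2 \left(-4\right)} = \frac{1}{2} \left(- \frac{1}{4}\right) \left(-14\right) = \frac{7}{4}$)
$\left(1498 - 17142\right) \left(-6573 + \frac{1}{J{\left(-191,x{\left(o{\left(-3 \right)} \right)} \right)} + 28028}\right) = \left(1498 - 17142\right) \left(-6573 + \frac{1}{\frac{7}{4} + 28028}\right) = - 15644 \left(-6573 + \frac{1}{\frac{112119}{4}}\right) = - 15644 \left(-6573 + \frac{4}{112119}\right) = \left(-15644\right) \left(- \frac{736958183}{112119}\right) = \frac{11528973814852}{112119}$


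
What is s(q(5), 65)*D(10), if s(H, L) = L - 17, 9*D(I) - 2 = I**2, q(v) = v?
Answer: 544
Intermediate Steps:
D(I) = 2/9 + I**2/9
s(H, L) = -17 + L
s(q(5), 65)*D(10) = (-17 + 65)*(2/9 + (1/9)*10**2) = 48*(2/9 + (1/9)*100) = 48*(2/9 + 100/9) = 48*(34/3) = 544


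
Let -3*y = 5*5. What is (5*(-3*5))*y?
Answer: 625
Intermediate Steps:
y = -25/3 (y = -5*5/3 = -⅓*25 = -25/3 ≈ -8.3333)
(5*(-3*5))*y = (5*(-3*5))*(-25/3) = (5*(-15))*(-25/3) = -75*(-25/3) = 625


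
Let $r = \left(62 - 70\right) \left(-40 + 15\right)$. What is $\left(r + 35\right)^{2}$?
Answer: $55225$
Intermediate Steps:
$r = 200$ ($r = \left(-8\right) \left(-25\right) = 200$)
$\left(r + 35\right)^{2} = \left(200 + 35\right)^{2} = 235^{2} = 55225$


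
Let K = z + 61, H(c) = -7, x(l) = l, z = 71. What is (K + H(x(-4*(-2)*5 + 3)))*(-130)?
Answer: -16250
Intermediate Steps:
K = 132 (K = 71 + 61 = 132)
(K + H(x(-4*(-2)*5 + 3)))*(-130) = (132 - 7)*(-130) = 125*(-130) = -16250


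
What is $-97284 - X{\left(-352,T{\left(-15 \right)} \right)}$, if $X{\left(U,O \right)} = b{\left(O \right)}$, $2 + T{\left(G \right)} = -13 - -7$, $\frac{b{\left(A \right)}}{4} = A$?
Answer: $-97252$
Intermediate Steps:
$b{\left(A \right)} = 4 A$
$T{\left(G \right)} = -8$ ($T{\left(G \right)} = -2 - 6 = -8$)
$X{\left(U,O \right)} = 4 O$
$-97284 - X{\left(-352,T{\left(-15 \right)} \right)} = -97284 - 4 \left(-8\right) = -97284 - -32 = -97284 + 32 = -97252$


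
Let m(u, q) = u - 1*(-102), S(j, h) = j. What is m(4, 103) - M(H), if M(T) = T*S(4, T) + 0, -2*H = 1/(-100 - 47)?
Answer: 15580/147 ≈ 105.99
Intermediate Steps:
H = 1/294 (H = -1/(2*(-100 - 47)) = -½/(-147) = -½*(-1/147) = 1/294 ≈ 0.0034014)
m(u, q) = 102 + u (m(u, q) = u + 102 = 102 + u)
M(T) = 4*T (M(T) = T*4 + 0 = 4*T + 0 = 4*T)
m(4, 103) - M(H) = (102 + 4) - 4/294 = 106 - 1*2/147 = 106 - 2/147 = 15580/147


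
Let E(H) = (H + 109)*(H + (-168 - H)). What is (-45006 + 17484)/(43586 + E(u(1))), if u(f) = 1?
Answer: -13761/12553 ≈ -1.0962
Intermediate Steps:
E(H) = -18312 - 168*H (E(H) = (109 + H)*(-168) = -18312 - 168*H)
(-45006 + 17484)/(43586 + E(u(1))) = (-45006 + 17484)/(43586 + (-18312 - 168*1)) = -27522/(43586 + (-18312 - 168)) = -27522/(43586 - 18480) = -27522/25106 = -27522*1/25106 = -13761/12553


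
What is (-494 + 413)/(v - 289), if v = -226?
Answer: 81/515 ≈ 0.15728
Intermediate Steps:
(-494 + 413)/(v - 289) = (-494 + 413)/(-226 - 289) = -81/(-515) = -81*(-1/515) = 81/515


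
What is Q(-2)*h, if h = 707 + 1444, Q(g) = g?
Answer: -4302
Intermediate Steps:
h = 2151
Q(-2)*h = -2*2151 = -4302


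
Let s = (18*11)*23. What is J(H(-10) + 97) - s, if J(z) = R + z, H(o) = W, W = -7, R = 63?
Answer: -4401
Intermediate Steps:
H(o) = -7
s = 4554 (s = 198*23 = 4554)
J(z) = 63 + z
J(H(-10) + 97) - s = (63 + (-7 + 97)) - 1*4554 = (63 + 90) - 4554 = 153 - 4554 = -4401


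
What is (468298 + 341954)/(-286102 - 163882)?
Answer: -202563/112496 ≈ -1.8006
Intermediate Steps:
(468298 + 341954)/(-286102 - 163882) = 810252/(-449984) = 810252*(-1/449984) = -202563/112496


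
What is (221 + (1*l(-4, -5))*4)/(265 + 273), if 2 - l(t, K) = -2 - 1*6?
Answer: 261/538 ≈ 0.48513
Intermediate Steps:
l(t, K) = 10 (l(t, K) = 2 - (-2 - 1*6) = 2 - (-2 - 6) = 2 - 1*(-8) = 2 + 8 = 10)
(221 + (1*l(-4, -5))*4)/(265 + 273) = (221 + (1*10)*4)/(265 + 273) = (221 + 10*4)/538 = (221 + 40)*(1/538) = 261*(1/538) = 261/538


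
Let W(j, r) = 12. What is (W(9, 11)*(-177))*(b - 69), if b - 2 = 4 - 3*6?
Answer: 172044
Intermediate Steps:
b = -12 (b = 2 + (4 - 3*6) = 2 + (4 - 18) = 2 - 14 = -12)
(W(9, 11)*(-177))*(b - 69) = (12*(-177))*(-12 - 69) = -2124*(-81) = 172044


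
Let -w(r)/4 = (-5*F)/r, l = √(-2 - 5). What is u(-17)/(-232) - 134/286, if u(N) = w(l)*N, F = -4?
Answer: -67/143 + 170*I*√7/203 ≈ -0.46853 + 2.2157*I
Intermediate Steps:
l = I*√7 (l = √(-7) = I*√7 ≈ 2.6458*I)
w(r) = -80/r (w(r) = -4*(-5*(-4))/r = -80/r)
u(N) = 80*I*N*√7/7 (u(N) = (-80*(-I*√7/7))*N = (-(-80)*I*√7/7)*N = (80*I*√7/7)*N = 80*I*N*√7/7)
u(-17)/(-232) - 134/286 = ((80/7)*I*(-17)*√7)/(-232) - 134/286 = -1360*I*√7/7*(-1/232) - 134*1/286 = 170*I*√7/203 - 67/143 = -67/143 + 170*I*√7/203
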